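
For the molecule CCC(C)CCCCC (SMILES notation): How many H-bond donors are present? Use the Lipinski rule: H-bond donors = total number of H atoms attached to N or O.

Donors: find every N or O and count the H atoms it carries.
  (no N or O atoms present)
Lipinski HBD = 0.

0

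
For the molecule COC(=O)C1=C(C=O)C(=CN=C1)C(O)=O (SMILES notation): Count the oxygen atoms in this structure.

Scan the SMILES for O atoms (remember two-letter symbols like Cl and Br are single atoms).
Oxygen count: 5.

5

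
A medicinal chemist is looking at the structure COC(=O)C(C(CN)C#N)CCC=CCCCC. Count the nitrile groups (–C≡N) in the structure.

The nitrile motif appears at heavy-atom position 9 in the SMILES.
Other groups present: 1 alkene, 1 ester, 1 primary amine.
Nitrile count: 1.

1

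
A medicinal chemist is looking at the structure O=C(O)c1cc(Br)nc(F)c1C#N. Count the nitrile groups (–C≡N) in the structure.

The nitrile motif appears at heavy-atom position 12 in the SMILES.
Other groups present: 1 carboxylic acid.
Nitrile count: 1.

1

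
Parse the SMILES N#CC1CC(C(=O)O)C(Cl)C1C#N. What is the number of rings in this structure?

In SMILES, each pair of matching ring-closure digits denotes one ring-closing bond; the number of such bonds equals the number of independent rings.
Ring-closure bonds here: 1.

1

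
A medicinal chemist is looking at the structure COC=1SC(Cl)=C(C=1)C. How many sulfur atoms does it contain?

1

Scan the SMILES for S atoms (remember two-letter symbols like Cl and Br are single atoms).
Sulfur count: 1.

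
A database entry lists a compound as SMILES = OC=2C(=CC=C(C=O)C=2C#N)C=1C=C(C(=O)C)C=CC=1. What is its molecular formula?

Walk through each heavy atom and fill implicit hydrogens from standard valence (C 4, N 3, O 2, S 2, halogen 1):
  atom 1: O, bond orders sum to 1 (valence 2) → 1 H
  atom 2: C, bond orders sum to 4 (valence 4) → 0 H
  atom 3: C, bond orders sum to 4 (valence 4) → 0 H
  atom 4: C, bond orders sum to 3 (valence 4) → 1 H
  atom 5: C, bond orders sum to 3 (valence 4) → 1 H
  atom 6: C, bond orders sum to 4 (valence 4) → 0 H
  atom 7: C, bond orders sum to 3 (valence 4) → 1 H
  atom 8: O, bond orders sum to 2 (valence 2) → 0 H
  atom 9: C, bond orders sum to 4 (valence 4) → 0 H
  atom 10: C, bond orders sum to 4 (valence 4) → 0 H
  atom 11: N, bond orders sum to 3 (valence 3) → 0 H
  atom 12: C, bond orders sum to 4 (valence 4) → 0 H
  atom 13: C, bond orders sum to 3 (valence 4) → 1 H
  atom 14: C, bond orders sum to 4 (valence 4) → 0 H
  atom 15: C, bond orders sum to 4 (valence 4) → 0 H
  atom 16: O, bond orders sum to 2 (valence 2) → 0 H
  atom 17: C, bond orders sum to 1 (valence 4) → 3 H
  atom 18: C, bond orders sum to 3 (valence 4) → 1 H
  atom 19: C, bond orders sum to 3 (valence 4) → 1 H
  atom 20: C, bond orders sum to 3 (valence 4) → 1 H
Totals → C:16, H:11, N:1, O:3.
In Hill order: C16H11NO3.

C16H11NO3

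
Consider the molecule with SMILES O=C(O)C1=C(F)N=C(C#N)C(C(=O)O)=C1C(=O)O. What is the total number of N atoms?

Scan the SMILES for N atoms (remember two-letter symbols like Cl and Br are single atoms).
Nitrogen count: 2.

2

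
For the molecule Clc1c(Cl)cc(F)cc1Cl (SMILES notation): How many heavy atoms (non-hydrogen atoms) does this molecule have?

10

Every atom symbol written in the SMILES (organic subset) is one heavy atom; implicit H are not written.
Heavy atoms by element → C:6, Cl:3, F:1.
Total: 10.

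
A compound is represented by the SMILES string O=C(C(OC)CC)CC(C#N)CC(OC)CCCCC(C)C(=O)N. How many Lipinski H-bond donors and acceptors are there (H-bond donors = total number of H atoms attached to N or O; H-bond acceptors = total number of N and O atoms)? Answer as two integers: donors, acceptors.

2, 6

Donors: find every N or O and count the H atoms it carries.
  atom 1 (O): bond orders sum to 2 → 0 H
  atom 4 (O): bond orders sum to 2 → 0 H
  atom 11 (N): bond orders sum to 3 → 0 H
  atom 14 (O): bond orders sum to 2 → 0 H
  atom 23 (O): bond orders sum to 2 → 0 H
  atom 24 (N): bond orders sum to 1 → 2 H
Lipinski HBD = 2.
Acceptors: N atoms = 2, O atoms = 4 → HBA = 6.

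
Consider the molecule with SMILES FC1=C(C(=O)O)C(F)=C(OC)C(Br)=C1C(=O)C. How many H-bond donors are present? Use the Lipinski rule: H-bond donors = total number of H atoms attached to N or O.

1

Donors: find every N or O and count the H atoms it carries.
  atom 5 (O): bond orders sum to 2 → 0 H
  atom 6 (O): bond orders sum to 1 → 1 H
  atom 10 (O): bond orders sum to 2 → 0 H
  atom 16 (O): bond orders sum to 2 → 0 H
Lipinski HBD = 1.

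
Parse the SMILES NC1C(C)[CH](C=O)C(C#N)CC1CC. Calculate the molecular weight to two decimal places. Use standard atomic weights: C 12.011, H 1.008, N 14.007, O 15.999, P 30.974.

First, the molecular formula is C11H18N2O (counting implicit H from valence).
  C: 11 × 12.011 = 132.121
  H: 18 × 1.008 = 18.144
  N: 2 × 14.007 = 28.014
  O: 1 × 15.999 = 15.999
Sum: 11×12.011 + 18×1.008 + 2×14.007 + 1×15.999 = 194.278 → 194.28 g/mol.

194.28 g/mol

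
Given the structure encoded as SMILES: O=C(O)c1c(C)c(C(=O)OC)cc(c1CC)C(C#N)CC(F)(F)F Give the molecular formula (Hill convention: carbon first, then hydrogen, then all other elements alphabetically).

C16H16F3NO4

Walk through each heavy atom and fill implicit hydrogens from standard valence (C 4, N 3, O 2, S 2, halogen 1); for lowercase aromatic atoms, an aromatic c carries 1 H when it has two neighbours and 0 H with three, and aromatic n carries 0 H:
  atom 1: O, bond orders sum to 2 (valence 2) → 0 H
  atom 2: C, bond orders sum to 4 (valence 4) → 0 H
  atom 3: O, bond orders sum to 1 (valence 2) → 1 H
  atom 4: aromatic c, 3 neighbours → 0 H
  atom 5: aromatic c, 3 neighbours → 0 H
  atom 6: C, bond orders sum to 1 (valence 4) → 3 H
  atom 7: aromatic c, 3 neighbours → 0 H
  atom 8: C, bond orders sum to 4 (valence 4) → 0 H
  atom 9: O, bond orders sum to 2 (valence 2) → 0 H
  atom 10: O, bond orders sum to 2 (valence 2) → 0 H
  atom 11: C, bond orders sum to 1 (valence 4) → 3 H
  atom 12: aromatic c, 2 neighbours → 1 H
  atom 13: aromatic c, 3 neighbours → 0 H
  atom 14: aromatic c, 3 neighbours → 0 H
  atom 15: C, bond orders sum to 2 (valence 4) → 2 H
  atom 16: C, bond orders sum to 1 (valence 4) → 3 H
  atom 17: C, bond orders sum to 3 (valence 4) → 1 H
  atom 18: C, bond orders sum to 4 (valence 4) → 0 H
  atom 19: N, bond orders sum to 3 (valence 3) → 0 H
  atom 20: C, bond orders sum to 2 (valence 4) → 2 H
  atom 21: C, bond orders sum to 4 (valence 4) → 0 H
  atom 22: F (halogen, monovalent) → 0 H
  atom 23: F (halogen, monovalent) → 0 H
  atom 24: F (halogen, monovalent) → 0 H
Totals → C:16, H:16, F:3, N:1, O:4.
In Hill order: C16H16F3NO4.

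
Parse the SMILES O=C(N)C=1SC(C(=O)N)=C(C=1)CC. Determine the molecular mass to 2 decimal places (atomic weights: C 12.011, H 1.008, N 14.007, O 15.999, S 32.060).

198.24 g/mol

First, the molecular formula is C8H10N2O2S (counting implicit H from valence).
  C: 8 × 12.011 = 96.088
  H: 10 × 1.008 = 10.080
  N: 2 × 14.007 = 28.014
  O: 2 × 15.999 = 31.998
  S: 1 × 32.060 = 32.060
Sum: 8×12.011 + 10×1.008 + 2×14.007 + 2×15.999 + 1×32.060 = 198.240 → 198.24 g/mol.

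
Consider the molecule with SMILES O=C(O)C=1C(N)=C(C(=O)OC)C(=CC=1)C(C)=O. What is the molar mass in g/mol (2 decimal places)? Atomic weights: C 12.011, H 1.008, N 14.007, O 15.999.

237.21 g/mol

First, the molecular formula is C11H11NO5 (counting implicit H from valence).
  C: 11 × 12.011 = 132.121
  H: 11 × 1.008 = 11.088
  N: 1 × 14.007 = 14.007
  O: 5 × 15.999 = 79.995
Sum: 11×12.011 + 11×1.008 + 1×14.007 + 5×15.999 = 237.211 → 237.21 g/mol.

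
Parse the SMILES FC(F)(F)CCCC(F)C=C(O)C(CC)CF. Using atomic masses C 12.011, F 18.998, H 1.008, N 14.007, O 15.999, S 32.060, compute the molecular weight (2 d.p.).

First, the molecular formula is C11H17F5O (counting implicit H from valence).
  C: 11 × 12.011 = 132.121
  F: 5 × 18.998 = 94.990
  H: 17 × 1.008 = 17.136
  O: 1 × 15.999 = 15.999
Sum: 11×12.011 + 5×18.998 + 17×1.008 + 1×15.999 = 260.246 → 260.25 g/mol.

260.25 g/mol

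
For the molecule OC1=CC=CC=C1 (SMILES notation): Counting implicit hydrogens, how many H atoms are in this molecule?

Walk through each heavy atom and fill implicit hydrogens from standard valence (C 4, N 3, O 2, S 2, halogen 1):
  atom 1: O, bond orders sum to 1 (valence 2) → 1 H
  atom 2: C, bond orders sum to 4 (valence 4) → 0 H
  atom 3: C, bond orders sum to 3 (valence 4) → 1 H
  atom 4: C, bond orders sum to 3 (valence 4) → 1 H
  atom 5: C, bond orders sum to 3 (valence 4) → 1 H
  atom 6: C, bond orders sum to 3 (valence 4) → 1 H
  atom 7: C, bond orders sum to 3 (valence 4) → 1 H
Total hydrogens: 6.

6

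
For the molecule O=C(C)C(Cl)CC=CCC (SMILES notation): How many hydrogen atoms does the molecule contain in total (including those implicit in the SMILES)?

Walk through each heavy atom and fill implicit hydrogens from standard valence (C 4, N 3, O 2, S 2, halogen 1):
  atom 1: O, bond orders sum to 2 (valence 2) → 0 H
  atom 2: C, bond orders sum to 4 (valence 4) → 0 H
  atom 3: C, bond orders sum to 1 (valence 4) → 3 H
  atom 4: C, bond orders sum to 3 (valence 4) → 1 H
  atom 5: Cl (halogen, monovalent) → 0 H
  atom 6: C, bond orders sum to 2 (valence 4) → 2 H
  atom 7: C, bond orders sum to 3 (valence 4) → 1 H
  atom 8: C, bond orders sum to 3 (valence 4) → 1 H
  atom 9: C, bond orders sum to 2 (valence 4) → 2 H
  atom 10: C, bond orders sum to 1 (valence 4) → 3 H
Total hydrogens: 13.

13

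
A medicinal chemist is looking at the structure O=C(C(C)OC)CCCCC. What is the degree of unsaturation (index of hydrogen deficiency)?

1

Molecular formula: C9H18O2.
DoU = (2C + 2 + N − H − X) / 2, where X is the halogen count and O/S are ignored.
    = (2·9 + 2 + 0 − 18 − 0) / 2 = 2 / 2 = 1.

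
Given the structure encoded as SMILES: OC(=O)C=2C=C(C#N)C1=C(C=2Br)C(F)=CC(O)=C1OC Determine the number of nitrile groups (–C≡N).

1

The nitrile motif appears at heavy-atom position 7 in the SMILES.
Other groups present: 1 carboxylic acid, 1 ether, 1 hydroxyl.
Nitrile count: 1.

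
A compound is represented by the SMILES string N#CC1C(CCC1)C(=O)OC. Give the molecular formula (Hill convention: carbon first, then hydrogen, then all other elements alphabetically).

Walk through each heavy atom and fill implicit hydrogens from standard valence (C 4, N 3, O 2, S 2, halogen 1):
  atom 1: N, bond orders sum to 3 (valence 3) → 0 H
  atom 2: C, bond orders sum to 4 (valence 4) → 0 H
  atom 3: C, bond orders sum to 3 (valence 4) → 1 H
  atom 4: C, bond orders sum to 3 (valence 4) → 1 H
  atom 5: C, bond orders sum to 2 (valence 4) → 2 H
  atom 6: C, bond orders sum to 2 (valence 4) → 2 H
  atom 7: C, bond orders sum to 2 (valence 4) → 2 H
  atom 8: C, bond orders sum to 4 (valence 4) → 0 H
  atom 9: O, bond orders sum to 2 (valence 2) → 0 H
  atom 10: O, bond orders sum to 2 (valence 2) → 0 H
  atom 11: C, bond orders sum to 1 (valence 4) → 3 H
Totals → C:8, H:11, N:1, O:2.

C8H11NO2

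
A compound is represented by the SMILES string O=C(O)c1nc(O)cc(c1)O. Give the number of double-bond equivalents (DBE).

Molecular formula: C6H5NO4.
DoU = (2C + 2 + N − H − X) / 2, where X is the halogen count and O/S are ignored.
    = (2·6 + 2 + 1 − 5 − 0) / 2 = 10 / 2 = 5.

5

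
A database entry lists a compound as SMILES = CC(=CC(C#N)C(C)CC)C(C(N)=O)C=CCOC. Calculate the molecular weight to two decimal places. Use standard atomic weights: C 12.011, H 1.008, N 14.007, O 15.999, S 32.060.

First, the molecular formula is C15H24N2O2 (counting implicit H from valence).
  C: 15 × 12.011 = 180.165
  H: 24 × 1.008 = 24.192
  N: 2 × 14.007 = 28.014
  O: 2 × 15.999 = 31.998
Sum: 15×12.011 + 24×1.008 + 2×14.007 + 2×15.999 = 264.369 → 264.37 g/mol.

264.37 g/mol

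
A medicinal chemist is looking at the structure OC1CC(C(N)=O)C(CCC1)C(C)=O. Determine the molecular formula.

C10H17NO3

Walk through each heavy atom and fill implicit hydrogens from standard valence (C 4, N 3, O 2, S 2, halogen 1):
  atom 1: O, bond orders sum to 1 (valence 2) → 1 H
  atom 2: C, bond orders sum to 3 (valence 4) → 1 H
  atom 3: C, bond orders sum to 2 (valence 4) → 2 H
  atom 4: C, bond orders sum to 3 (valence 4) → 1 H
  atom 5: C, bond orders sum to 4 (valence 4) → 0 H
  atom 6: N, bond orders sum to 1 (valence 3) → 2 H
  atom 7: O, bond orders sum to 2 (valence 2) → 0 H
  atom 8: C, bond orders sum to 3 (valence 4) → 1 H
  atom 9: C, bond orders sum to 2 (valence 4) → 2 H
  atom 10: C, bond orders sum to 2 (valence 4) → 2 H
  atom 11: C, bond orders sum to 2 (valence 4) → 2 H
  atom 12: C, bond orders sum to 4 (valence 4) → 0 H
  atom 13: C, bond orders sum to 1 (valence 4) → 3 H
  atom 14: O, bond orders sum to 2 (valence 2) → 0 H
Totals → C:10, H:17, N:1, O:3.
In Hill order: C10H17NO3.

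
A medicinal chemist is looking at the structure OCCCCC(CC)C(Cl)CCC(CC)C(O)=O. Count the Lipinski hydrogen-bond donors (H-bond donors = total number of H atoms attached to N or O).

2

Donors: find every N or O and count the H atoms it carries.
  atom 1 (O): bond orders sum to 1 → 1 H
  atom 17 (O): bond orders sum to 1 → 1 H
  atom 18 (O): bond orders sum to 2 → 0 H
Lipinski HBD = 2.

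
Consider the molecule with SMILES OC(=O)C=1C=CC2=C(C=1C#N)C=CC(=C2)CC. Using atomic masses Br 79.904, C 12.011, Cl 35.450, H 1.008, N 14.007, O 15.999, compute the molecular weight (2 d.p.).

225.25 g/mol

First, the molecular formula is C14H11NO2 (counting implicit H from valence).
  C: 14 × 12.011 = 168.154
  H: 11 × 1.008 = 11.088
  N: 1 × 14.007 = 14.007
  O: 2 × 15.999 = 31.998
Sum: 14×12.011 + 11×1.008 + 1×14.007 + 2×15.999 = 225.247 → 225.25 g/mol.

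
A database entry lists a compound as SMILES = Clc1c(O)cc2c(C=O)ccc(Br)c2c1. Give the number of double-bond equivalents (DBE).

Molecular formula: C11H6BrClO2.
DoU = (2C + 2 + N − H − X) / 2, where X is the halogen count and O/S are ignored.
    = (2·11 + 2 + 0 − 6 − 2) / 2 = 16 / 2 = 8.

8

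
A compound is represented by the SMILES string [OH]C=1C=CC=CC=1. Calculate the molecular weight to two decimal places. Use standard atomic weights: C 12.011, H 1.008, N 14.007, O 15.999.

94.11 g/mol

First, the molecular formula is C6H6O (counting implicit H from valence).
  C: 6 × 12.011 = 72.066
  H: 6 × 1.008 = 6.048
  O: 1 × 15.999 = 15.999
Sum: 6×12.011 + 6×1.008 + 1×15.999 = 94.113 → 94.11 g/mol.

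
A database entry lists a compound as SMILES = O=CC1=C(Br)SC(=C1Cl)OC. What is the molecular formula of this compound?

Walk through each heavy atom and fill implicit hydrogens from standard valence (C 4, N 3, O 2, S 2, halogen 1):
  atom 1: O, bond orders sum to 2 (valence 2) → 0 H
  atom 2: C, bond orders sum to 3 (valence 4) → 1 H
  atom 3: C, bond orders sum to 4 (valence 4) → 0 H
  atom 4: C, bond orders sum to 4 (valence 4) → 0 H
  atom 5: Br (halogen, monovalent) → 0 H
  atom 6: S, bond orders sum to 2 (valence 2) → 0 H
  atom 7: C, bond orders sum to 4 (valence 4) → 0 H
  atom 8: C, bond orders sum to 4 (valence 4) → 0 H
  atom 9: Cl (halogen, monovalent) → 0 H
  atom 10: O, bond orders sum to 2 (valence 2) → 0 H
  atom 11: C, bond orders sum to 1 (valence 4) → 3 H
Totals → C:6, H:4, Br:1, Cl:1, O:2, S:1.
In Hill order: C6H4BrClO2S.

C6H4BrClO2S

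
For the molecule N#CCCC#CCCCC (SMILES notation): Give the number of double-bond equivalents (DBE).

4

Degree of unsaturation = (number of rings) + (number of π bonds).
Ring closures in the SMILES: 0.
π bonds: 2 triple bonds (each 2 DoU) → 4 DoU from unsaturation.
Total DoU = 0 + 4 = 4.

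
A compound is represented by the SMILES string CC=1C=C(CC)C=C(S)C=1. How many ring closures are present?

1

In SMILES, each pair of matching ring-closure digits denotes one ring-closing bond; the number of such bonds equals the number of independent rings.
Ring-closure bonds here: 1.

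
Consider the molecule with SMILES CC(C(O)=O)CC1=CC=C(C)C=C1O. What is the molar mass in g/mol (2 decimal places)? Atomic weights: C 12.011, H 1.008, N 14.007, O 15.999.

First, the molecular formula is C11H14O3 (counting implicit H from valence).
  C: 11 × 12.011 = 132.121
  H: 14 × 1.008 = 14.112
  O: 3 × 15.999 = 47.997
Sum: 11×12.011 + 14×1.008 + 3×15.999 = 194.230 → 194.23 g/mol.

194.23 g/mol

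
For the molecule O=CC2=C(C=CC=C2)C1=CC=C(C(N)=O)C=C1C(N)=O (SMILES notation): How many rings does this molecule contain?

2

In SMILES, each pair of matching ring-closure digits denotes one ring-closing bond; the number of such bonds equals the number of independent rings.
Ring-closure bonds here: 2.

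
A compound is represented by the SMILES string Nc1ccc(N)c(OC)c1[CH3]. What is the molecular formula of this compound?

Walk through each heavy atom and fill implicit hydrogens from standard valence (C 4, N 3, O 2, S 2, halogen 1); for lowercase aromatic atoms, an aromatic c carries 1 H when it has two neighbours and 0 H with three, and aromatic n carries 0 H:
  atom 1: N, bond orders sum to 1 (valence 3) → 2 H
  atom 2: aromatic c, 3 neighbours → 0 H
  atom 3: aromatic c, 2 neighbours → 1 H
  atom 4: aromatic c, 2 neighbours → 1 H
  atom 5: aromatic c, 3 neighbours → 0 H
  atom 6: N, bond orders sum to 1 (valence 3) → 2 H
  atom 7: aromatic c, 3 neighbours → 0 H
  atom 8: O, bond orders sum to 2 (valence 2) → 0 H
  atom 9: C, bond orders sum to 1 (valence 4) → 3 H
  atom 10: aromatic c, 3 neighbours → 0 H
  atom 11: C with explicit H count 3
Totals → C:8, H:12, N:2, O:1.

C8H12N2O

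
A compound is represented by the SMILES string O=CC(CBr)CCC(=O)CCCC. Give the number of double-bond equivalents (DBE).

2

Molecular formula: C10H17BrO2.
DoU = (2C + 2 + N − H − X) / 2, where X is the halogen count and O/S are ignored.
    = (2·10 + 2 + 0 − 17 − 1) / 2 = 4 / 2 = 2.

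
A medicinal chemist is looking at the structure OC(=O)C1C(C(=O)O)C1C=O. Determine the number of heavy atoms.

Every atom symbol written in the SMILES (organic subset) is one heavy atom; implicit H are not written.
Heavy atoms by element → C:6, O:5.
Total: 11.

11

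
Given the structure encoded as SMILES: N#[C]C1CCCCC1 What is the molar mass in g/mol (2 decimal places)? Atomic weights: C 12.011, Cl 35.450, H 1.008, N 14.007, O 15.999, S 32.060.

First, the molecular formula is C7H11N (counting implicit H from valence).
  C: 7 × 12.011 = 84.077
  H: 11 × 1.008 = 11.088
  N: 1 × 14.007 = 14.007
Sum: 7×12.011 + 11×1.008 + 1×14.007 = 109.172 → 109.17 g/mol.

109.17 g/mol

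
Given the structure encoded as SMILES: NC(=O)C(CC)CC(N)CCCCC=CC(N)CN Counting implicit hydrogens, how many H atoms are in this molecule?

30

Walk through each heavy atom and fill implicit hydrogens from standard valence (C 4, N 3, O 2, S 2, halogen 1):
  atom 1: N, bond orders sum to 1 (valence 3) → 2 H
  atom 2: C, bond orders sum to 4 (valence 4) → 0 H
  atom 3: O, bond orders sum to 2 (valence 2) → 0 H
  atom 4: C, bond orders sum to 3 (valence 4) → 1 H
  atom 5: C, bond orders sum to 2 (valence 4) → 2 H
  atom 6: C, bond orders sum to 1 (valence 4) → 3 H
  atom 7: C, bond orders sum to 2 (valence 4) → 2 H
  atom 8: C, bond orders sum to 3 (valence 4) → 1 H
  atom 9: N, bond orders sum to 1 (valence 3) → 2 H
  atom 10: C, bond orders sum to 2 (valence 4) → 2 H
  atom 11: C, bond orders sum to 2 (valence 4) → 2 H
  atom 12: C, bond orders sum to 2 (valence 4) → 2 H
  atom 13: C, bond orders sum to 2 (valence 4) → 2 H
  atom 14: C, bond orders sum to 3 (valence 4) → 1 H
  atom 15: C, bond orders sum to 3 (valence 4) → 1 H
  atom 16: C, bond orders sum to 3 (valence 4) → 1 H
  atom 17: N, bond orders sum to 1 (valence 3) → 2 H
  atom 18: C, bond orders sum to 2 (valence 4) → 2 H
  atom 19: N, bond orders sum to 1 (valence 3) → 2 H
Total hydrogens: 30.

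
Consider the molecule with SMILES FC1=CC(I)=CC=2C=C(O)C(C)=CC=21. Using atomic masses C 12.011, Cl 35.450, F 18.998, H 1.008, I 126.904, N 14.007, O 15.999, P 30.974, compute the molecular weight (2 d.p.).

First, the molecular formula is C11H8FIO (counting implicit H from valence).
  C: 11 × 12.011 = 132.121
  F: 1 × 18.998 = 18.998
  H: 8 × 1.008 = 8.064
  I: 1 × 126.904 = 126.904
  O: 1 × 15.999 = 15.999
Sum: 11×12.011 + 1×18.998 + 8×1.008 + 1×126.904 + 1×15.999 = 302.086 → 302.09 g/mol.

302.09 g/mol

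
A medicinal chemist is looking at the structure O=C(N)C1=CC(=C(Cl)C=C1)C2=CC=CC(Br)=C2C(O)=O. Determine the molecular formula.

C14H9BrClNO3

Walk through each heavy atom and fill implicit hydrogens from standard valence (C 4, N 3, O 2, S 2, halogen 1):
  atom 1: O, bond orders sum to 2 (valence 2) → 0 H
  atom 2: C, bond orders sum to 4 (valence 4) → 0 H
  atom 3: N, bond orders sum to 1 (valence 3) → 2 H
  atom 4: C, bond orders sum to 4 (valence 4) → 0 H
  atom 5: C, bond orders sum to 3 (valence 4) → 1 H
  atom 6: C, bond orders sum to 4 (valence 4) → 0 H
  atom 7: C, bond orders sum to 4 (valence 4) → 0 H
  atom 8: Cl (halogen, monovalent) → 0 H
  atom 9: C, bond orders sum to 3 (valence 4) → 1 H
  atom 10: C, bond orders sum to 3 (valence 4) → 1 H
  atom 11: C, bond orders sum to 4 (valence 4) → 0 H
  atom 12: C, bond orders sum to 3 (valence 4) → 1 H
  atom 13: C, bond orders sum to 3 (valence 4) → 1 H
  atom 14: C, bond orders sum to 3 (valence 4) → 1 H
  atom 15: C, bond orders sum to 4 (valence 4) → 0 H
  atom 16: Br (halogen, monovalent) → 0 H
  atom 17: C, bond orders sum to 4 (valence 4) → 0 H
  atom 18: C, bond orders sum to 4 (valence 4) → 0 H
  atom 19: O, bond orders sum to 1 (valence 2) → 1 H
  atom 20: O, bond orders sum to 2 (valence 2) → 0 H
Totals → C:14, H:9, Br:1, Cl:1, N:1, O:3.
In Hill order: C14H9BrClNO3.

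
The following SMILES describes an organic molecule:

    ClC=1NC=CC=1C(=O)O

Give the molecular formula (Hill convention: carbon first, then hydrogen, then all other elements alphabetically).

Walk through each heavy atom and fill implicit hydrogens from standard valence (C 4, N 3, O 2, S 2, halogen 1):
  atom 1: Cl (halogen, monovalent) → 0 H
  atom 2: C, bond orders sum to 4 (valence 4) → 0 H
  atom 3: N, bond orders sum to 2 (valence 3) → 1 H
  atom 4: C, bond orders sum to 3 (valence 4) → 1 H
  atom 5: C, bond orders sum to 3 (valence 4) → 1 H
  atom 6: C, bond orders sum to 4 (valence 4) → 0 H
  atom 7: C, bond orders sum to 4 (valence 4) → 0 H
  atom 8: O, bond orders sum to 2 (valence 2) → 0 H
  atom 9: O, bond orders sum to 1 (valence 2) → 1 H
Totals → C:5, H:4, Cl:1, N:1, O:2.
In Hill order: C5H4ClNO2.

C5H4ClNO2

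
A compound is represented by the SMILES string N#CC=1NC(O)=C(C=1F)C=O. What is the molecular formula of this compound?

C6H3FN2O2

Walk through each heavy atom and fill implicit hydrogens from standard valence (C 4, N 3, O 2, S 2, halogen 1):
  atom 1: N, bond orders sum to 3 (valence 3) → 0 H
  atom 2: C, bond orders sum to 4 (valence 4) → 0 H
  atom 3: C, bond orders sum to 4 (valence 4) → 0 H
  atom 4: N, bond orders sum to 2 (valence 3) → 1 H
  atom 5: C, bond orders sum to 4 (valence 4) → 0 H
  atom 6: O, bond orders sum to 1 (valence 2) → 1 H
  atom 7: C, bond orders sum to 4 (valence 4) → 0 H
  atom 8: C, bond orders sum to 4 (valence 4) → 0 H
  atom 9: F (halogen, monovalent) → 0 H
  atom 10: C, bond orders sum to 3 (valence 4) → 1 H
  atom 11: O, bond orders sum to 2 (valence 2) → 0 H
Totals → C:6, H:3, F:1, N:2, O:2.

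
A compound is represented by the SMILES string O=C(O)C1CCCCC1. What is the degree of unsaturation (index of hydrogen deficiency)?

Molecular formula: C7H12O2.
DoU = (2C + 2 + N − H − X) / 2, where X is the halogen count and O/S are ignored.
    = (2·7 + 2 + 0 − 12 − 0) / 2 = 4 / 2 = 2.

2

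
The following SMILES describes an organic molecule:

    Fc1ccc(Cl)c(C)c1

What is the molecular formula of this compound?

C7H6ClF

Walk through each heavy atom and fill implicit hydrogens from standard valence (C 4, N 3, O 2, S 2, halogen 1); for lowercase aromatic atoms, an aromatic c carries 1 H when it has two neighbours and 0 H with three, and aromatic n carries 0 H:
  atom 1: F (halogen, monovalent) → 0 H
  atom 2: aromatic c, 3 neighbours → 0 H
  atom 3: aromatic c, 2 neighbours → 1 H
  atom 4: aromatic c, 2 neighbours → 1 H
  atom 5: aromatic c, 3 neighbours → 0 H
  atom 6: Cl (halogen, monovalent) → 0 H
  atom 7: aromatic c, 3 neighbours → 0 H
  atom 8: C, bond orders sum to 1 (valence 4) → 3 H
  atom 9: aromatic c, 2 neighbours → 1 H
Totals → C:7, H:6, Cl:1, F:1.
In Hill order: C7H6ClF.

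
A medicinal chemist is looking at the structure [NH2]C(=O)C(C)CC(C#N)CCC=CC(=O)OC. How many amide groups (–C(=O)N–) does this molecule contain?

1

The amide motif appears at heavy-atom position 2 in the SMILES.
Other groups present: 1 alkene, 1 ester, 1 nitrile.
Amide count: 1.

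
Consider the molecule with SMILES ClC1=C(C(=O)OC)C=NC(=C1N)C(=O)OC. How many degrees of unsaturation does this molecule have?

Degree of unsaturation = (number of rings) + (number of π bonds).
Ring closures in the SMILES: 1.
π bonds: 5 double bonds (each 1 DoU) → 5 DoU from unsaturation.
Total DoU = 1 + 5 = 6.

6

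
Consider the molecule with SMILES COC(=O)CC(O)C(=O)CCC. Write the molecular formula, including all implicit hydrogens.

C8H14O4

Walk through each heavy atom and fill implicit hydrogens from standard valence (C 4, N 3, O 2, S 2, halogen 1):
  atom 1: C, bond orders sum to 1 (valence 4) → 3 H
  atom 2: O, bond orders sum to 2 (valence 2) → 0 H
  atom 3: C, bond orders sum to 4 (valence 4) → 0 H
  atom 4: O, bond orders sum to 2 (valence 2) → 0 H
  atom 5: C, bond orders sum to 2 (valence 4) → 2 H
  atom 6: C, bond orders sum to 3 (valence 4) → 1 H
  atom 7: O, bond orders sum to 1 (valence 2) → 1 H
  atom 8: C, bond orders sum to 4 (valence 4) → 0 H
  atom 9: O, bond orders sum to 2 (valence 2) → 0 H
  atom 10: C, bond orders sum to 2 (valence 4) → 2 H
  atom 11: C, bond orders sum to 2 (valence 4) → 2 H
  atom 12: C, bond orders sum to 1 (valence 4) → 3 H
Totals → C:8, H:14, O:4.
In Hill order: C8H14O4.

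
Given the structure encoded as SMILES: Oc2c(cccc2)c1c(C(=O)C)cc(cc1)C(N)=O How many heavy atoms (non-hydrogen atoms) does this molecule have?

19

Every atom symbol written in the SMILES (organic subset) is one heavy atom; implicit H are not written.
Heavy atoms by element → C:15, N:1, O:3.
Total: 19.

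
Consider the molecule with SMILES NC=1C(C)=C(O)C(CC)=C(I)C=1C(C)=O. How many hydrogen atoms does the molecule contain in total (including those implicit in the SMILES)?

Walk through each heavy atom and fill implicit hydrogens from standard valence (C 4, N 3, O 2, S 2, halogen 1):
  atom 1: N, bond orders sum to 1 (valence 3) → 2 H
  atom 2: C, bond orders sum to 4 (valence 4) → 0 H
  atom 3: C, bond orders sum to 4 (valence 4) → 0 H
  atom 4: C, bond orders sum to 1 (valence 4) → 3 H
  atom 5: C, bond orders sum to 4 (valence 4) → 0 H
  atom 6: O, bond orders sum to 1 (valence 2) → 1 H
  atom 7: C, bond orders sum to 4 (valence 4) → 0 H
  atom 8: C, bond orders sum to 2 (valence 4) → 2 H
  atom 9: C, bond orders sum to 1 (valence 4) → 3 H
  atom 10: C, bond orders sum to 4 (valence 4) → 0 H
  atom 11: I (halogen, monovalent) → 0 H
  atom 12: C, bond orders sum to 4 (valence 4) → 0 H
  atom 13: C, bond orders sum to 4 (valence 4) → 0 H
  atom 14: C, bond orders sum to 1 (valence 4) → 3 H
  atom 15: O, bond orders sum to 2 (valence 2) → 0 H
Total hydrogens: 14.

14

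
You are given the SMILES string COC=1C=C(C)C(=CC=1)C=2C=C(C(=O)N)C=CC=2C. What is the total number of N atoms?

1

Scan the SMILES for N atoms (remember two-letter symbols like Cl and Br are single atoms).
Nitrogen count: 1.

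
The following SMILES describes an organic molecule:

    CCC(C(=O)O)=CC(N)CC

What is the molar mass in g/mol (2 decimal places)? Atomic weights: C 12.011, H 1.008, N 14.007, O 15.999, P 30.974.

157.21 g/mol

First, the molecular formula is C8H15NO2 (counting implicit H from valence).
  C: 8 × 12.011 = 96.088
  H: 15 × 1.008 = 15.120
  N: 1 × 14.007 = 14.007
  O: 2 × 15.999 = 31.998
Sum: 8×12.011 + 15×1.008 + 1×14.007 + 2×15.999 = 157.213 → 157.21 g/mol.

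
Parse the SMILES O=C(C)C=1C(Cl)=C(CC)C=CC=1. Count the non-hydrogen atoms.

12

Every atom symbol written in the SMILES (organic subset) is one heavy atom; implicit H are not written.
Heavy atoms by element → C:10, Cl:1, O:1.
Total: 12.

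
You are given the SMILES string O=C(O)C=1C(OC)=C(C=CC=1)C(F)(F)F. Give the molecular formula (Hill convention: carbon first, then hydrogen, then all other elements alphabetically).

C9H7F3O3

Walk through each heavy atom and fill implicit hydrogens from standard valence (C 4, N 3, O 2, S 2, halogen 1):
  atom 1: O, bond orders sum to 2 (valence 2) → 0 H
  atom 2: C, bond orders sum to 4 (valence 4) → 0 H
  atom 3: O, bond orders sum to 1 (valence 2) → 1 H
  atom 4: C, bond orders sum to 4 (valence 4) → 0 H
  atom 5: C, bond orders sum to 4 (valence 4) → 0 H
  atom 6: O, bond orders sum to 2 (valence 2) → 0 H
  atom 7: C, bond orders sum to 1 (valence 4) → 3 H
  atom 8: C, bond orders sum to 4 (valence 4) → 0 H
  atom 9: C, bond orders sum to 3 (valence 4) → 1 H
  atom 10: C, bond orders sum to 3 (valence 4) → 1 H
  atom 11: C, bond orders sum to 3 (valence 4) → 1 H
  atom 12: C, bond orders sum to 4 (valence 4) → 0 H
  atom 13: F (halogen, monovalent) → 0 H
  atom 14: F (halogen, monovalent) → 0 H
  atom 15: F (halogen, monovalent) → 0 H
Totals → C:9, H:7, F:3, O:3.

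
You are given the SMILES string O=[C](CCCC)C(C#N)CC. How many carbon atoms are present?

9

Count every carbon token in the SMILES (each C, including those in ring-closure positions and inside branches).
Carbon count: 9.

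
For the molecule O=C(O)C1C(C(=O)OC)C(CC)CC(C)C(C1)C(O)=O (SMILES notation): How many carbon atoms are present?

14

Count every carbon token in the SMILES (each C, including those in ring-closure positions and inside branches).
Carbon count: 14.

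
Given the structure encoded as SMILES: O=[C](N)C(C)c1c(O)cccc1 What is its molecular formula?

Walk through each heavy atom and fill implicit hydrogens from standard valence (C 4, N 3, O 2, S 2, halogen 1); for lowercase aromatic atoms, an aromatic c carries 1 H when it has two neighbours and 0 H with three, and aromatic n carries 0 H:
  atom 1: O, bond orders sum to 2 (valence 2) → 0 H
  atom 2: C with explicit H count 0
  atom 3: N, bond orders sum to 1 (valence 3) → 2 H
  atom 4: C, bond orders sum to 3 (valence 4) → 1 H
  atom 5: C, bond orders sum to 1 (valence 4) → 3 H
  atom 6: aromatic c, 3 neighbours → 0 H
  atom 7: aromatic c, 3 neighbours → 0 H
  atom 8: O, bond orders sum to 1 (valence 2) → 1 H
  atom 9: aromatic c, 2 neighbours → 1 H
  atom 10: aromatic c, 2 neighbours → 1 H
  atom 11: aromatic c, 2 neighbours → 1 H
  atom 12: aromatic c, 2 neighbours → 1 H
Totals → C:9, H:11, N:1, O:2.
In Hill order: C9H11NO2.

C9H11NO2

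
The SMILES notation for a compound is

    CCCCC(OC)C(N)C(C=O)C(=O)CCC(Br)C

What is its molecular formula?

Walk through each heavy atom and fill implicit hydrogens from standard valence (C 4, N 3, O 2, S 2, halogen 1):
  atom 1: C, bond orders sum to 1 (valence 4) → 3 H
  atom 2: C, bond orders sum to 2 (valence 4) → 2 H
  atom 3: C, bond orders sum to 2 (valence 4) → 2 H
  atom 4: C, bond orders sum to 2 (valence 4) → 2 H
  atom 5: C, bond orders sum to 3 (valence 4) → 1 H
  atom 6: O, bond orders sum to 2 (valence 2) → 0 H
  atom 7: C, bond orders sum to 1 (valence 4) → 3 H
  atom 8: C, bond orders sum to 3 (valence 4) → 1 H
  atom 9: N, bond orders sum to 1 (valence 3) → 2 H
  atom 10: C, bond orders sum to 3 (valence 4) → 1 H
  atom 11: C, bond orders sum to 3 (valence 4) → 1 H
  atom 12: O, bond orders sum to 2 (valence 2) → 0 H
  atom 13: C, bond orders sum to 4 (valence 4) → 0 H
  atom 14: O, bond orders sum to 2 (valence 2) → 0 H
  atom 15: C, bond orders sum to 2 (valence 4) → 2 H
  atom 16: C, bond orders sum to 2 (valence 4) → 2 H
  atom 17: C, bond orders sum to 3 (valence 4) → 1 H
  atom 18: Br (halogen, monovalent) → 0 H
  atom 19: C, bond orders sum to 1 (valence 4) → 3 H
Totals → C:14, H:26, Br:1, N:1, O:3.
In Hill order: C14H26BrNO3.

C14H26BrNO3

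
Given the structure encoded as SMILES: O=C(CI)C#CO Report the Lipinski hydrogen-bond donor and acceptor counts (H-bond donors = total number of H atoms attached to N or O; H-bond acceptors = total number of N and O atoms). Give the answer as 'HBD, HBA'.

Donors: find every N or O and count the H atoms it carries.
  atom 1 (O): bond orders sum to 2 → 0 H
  atom 7 (O): bond orders sum to 1 → 1 H
Lipinski HBD = 1.
Acceptors: N atoms = 0, O atoms = 2 → HBA = 2.

1, 2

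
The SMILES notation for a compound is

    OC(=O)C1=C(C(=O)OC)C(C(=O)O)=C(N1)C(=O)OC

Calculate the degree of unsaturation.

Molecular formula: C10H9NO8.
DoU = (2C + 2 + N − H − X) / 2, where X is the halogen count and O/S are ignored.
    = (2·10 + 2 + 1 − 9 − 0) / 2 = 14 / 2 = 7.

7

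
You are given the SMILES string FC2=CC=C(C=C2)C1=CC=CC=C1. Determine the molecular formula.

Walk through each heavy atom and fill implicit hydrogens from standard valence (C 4, N 3, O 2, S 2, halogen 1):
  atom 1: F (halogen, monovalent) → 0 H
  atom 2: C, bond orders sum to 4 (valence 4) → 0 H
  atom 3: C, bond orders sum to 3 (valence 4) → 1 H
  atom 4: C, bond orders sum to 3 (valence 4) → 1 H
  atom 5: C, bond orders sum to 4 (valence 4) → 0 H
  atom 6: C, bond orders sum to 3 (valence 4) → 1 H
  atom 7: C, bond orders sum to 3 (valence 4) → 1 H
  atom 8: C, bond orders sum to 4 (valence 4) → 0 H
  atom 9: C, bond orders sum to 3 (valence 4) → 1 H
  atom 10: C, bond orders sum to 3 (valence 4) → 1 H
  atom 11: C, bond orders sum to 3 (valence 4) → 1 H
  atom 12: C, bond orders sum to 3 (valence 4) → 1 H
  atom 13: C, bond orders sum to 3 (valence 4) → 1 H
Totals → C:12, H:9, F:1.

C12H9F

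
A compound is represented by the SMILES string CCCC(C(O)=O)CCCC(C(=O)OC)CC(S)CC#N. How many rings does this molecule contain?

0

In SMILES, each pair of matching ring-closure digits denotes one ring-closing bond; the number of such bonds equals the number of independent rings.
Ring-closure bonds here: 0.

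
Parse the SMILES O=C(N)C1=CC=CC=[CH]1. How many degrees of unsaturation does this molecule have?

5

Molecular formula: C7H7NO.
DoU = (2C + 2 + N − H − X) / 2, where X is the halogen count and O/S are ignored.
    = (2·7 + 2 + 1 − 7 − 0) / 2 = 10 / 2 = 5.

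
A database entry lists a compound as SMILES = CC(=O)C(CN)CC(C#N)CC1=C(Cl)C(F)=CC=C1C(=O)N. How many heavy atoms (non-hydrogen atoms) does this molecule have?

22

Every atom symbol written in the SMILES (organic subset) is one heavy atom; implicit H are not written.
Heavy atoms by element → C:15, Cl:1, F:1, N:3, O:2.
Total: 22.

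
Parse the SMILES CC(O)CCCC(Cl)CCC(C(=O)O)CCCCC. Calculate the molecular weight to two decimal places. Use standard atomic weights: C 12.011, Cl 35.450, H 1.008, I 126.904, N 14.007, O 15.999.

First, the molecular formula is C15H29ClO3 (counting implicit H from valence).
  C: 15 × 12.011 = 180.165
  Cl: 1 × 35.450 = 35.450
  H: 29 × 1.008 = 29.232
  O: 3 × 15.999 = 47.997
Sum: 15×12.011 + 1×35.450 + 29×1.008 + 3×15.999 = 292.844 → 292.84 g/mol.

292.84 g/mol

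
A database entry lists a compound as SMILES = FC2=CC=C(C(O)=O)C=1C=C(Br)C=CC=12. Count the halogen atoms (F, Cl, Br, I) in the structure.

2

Halogen atoms appear at heavy-atom positions 1, 12 (1×Br, 1×F).
Other groups present: 1 carboxylic acid.
Halogen count: 2.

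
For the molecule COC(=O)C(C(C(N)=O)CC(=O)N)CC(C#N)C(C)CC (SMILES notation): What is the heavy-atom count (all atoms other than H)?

21

Every atom symbol written in the SMILES (organic subset) is one heavy atom; implicit H are not written.
Heavy atoms by element → C:14, N:3, O:4.
Total: 21.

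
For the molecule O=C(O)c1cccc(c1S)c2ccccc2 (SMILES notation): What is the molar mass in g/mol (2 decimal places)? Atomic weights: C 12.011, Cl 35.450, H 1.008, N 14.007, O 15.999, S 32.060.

230.28 g/mol

First, the molecular formula is C13H10O2S (counting implicit H from valence).
  C: 13 × 12.011 = 156.143
  H: 10 × 1.008 = 10.080
  O: 2 × 15.999 = 31.998
  S: 1 × 32.060 = 32.060
Sum: 13×12.011 + 10×1.008 + 2×15.999 + 1×32.060 = 230.281 → 230.28 g/mol.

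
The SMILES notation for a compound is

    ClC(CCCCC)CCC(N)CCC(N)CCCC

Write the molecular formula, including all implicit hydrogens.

Walk through each heavy atom and fill implicit hydrogens from standard valence (C 4, N 3, O 2, S 2, halogen 1):
  atom 1: Cl (halogen, monovalent) → 0 H
  atom 2: C, bond orders sum to 3 (valence 4) → 1 H
  atom 3: C, bond orders sum to 2 (valence 4) → 2 H
  atom 4: C, bond orders sum to 2 (valence 4) → 2 H
  atom 5: C, bond orders sum to 2 (valence 4) → 2 H
  atom 6: C, bond orders sum to 2 (valence 4) → 2 H
  atom 7: C, bond orders sum to 1 (valence 4) → 3 H
  atom 8: C, bond orders sum to 2 (valence 4) → 2 H
  atom 9: C, bond orders sum to 2 (valence 4) → 2 H
  atom 10: C, bond orders sum to 3 (valence 4) → 1 H
  atom 11: N, bond orders sum to 1 (valence 3) → 2 H
  atom 12: C, bond orders sum to 2 (valence 4) → 2 H
  atom 13: C, bond orders sum to 2 (valence 4) → 2 H
  atom 14: C, bond orders sum to 3 (valence 4) → 1 H
  atom 15: N, bond orders sum to 1 (valence 3) → 2 H
  atom 16: C, bond orders sum to 2 (valence 4) → 2 H
  atom 17: C, bond orders sum to 2 (valence 4) → 2 H
  atom 18: C, bond orders sum to 2 (valence 4) → 2 H
  atom 19: C, bond orders sum to 1 (valence 4) → 3 H
Totals → C:16, H:35, Cl:1, N:2.
In Hill order: C16H35ClN2.

C16H35ClN2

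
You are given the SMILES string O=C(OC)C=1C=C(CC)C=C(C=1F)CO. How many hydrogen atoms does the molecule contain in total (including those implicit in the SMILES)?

Walk through each heavy atom and fill implicit hydrogens from standard valence (C 4, N 3, O 2, S 2, halogen 1):
  atom 1: O, bond orders sum to 2 (valence 2) → 0 H
  atom 2: C, bond orders sum to 4 (valence 4) → 0 H
  atom 3: O, bond orders sum to 2 (valence 2) → 0 H
  atom 4: C, bond orders sum to 1 (valence 4) → 3 H
  atom 5: C, bond orders sum to 4 (valence 4) → 0 H
  atom 6: C, bond orders sum to 3 (valence 4) → 1 H
  atom 7: C, bond orders sum to 4 (valence 4) → 0 H
  atom 8: C, bond orders sum to 2 (valence 4) → 2 H
  atom 9: C, bond orders sum to 1 (valence 4) → 3 H
  atom 10: C, bond orders sum to 3 (valence 4) → 1 H
  atom 11: C, bond orders sum to 4 (valence 4) → 0 H
  atom 12: C, bond orders sum to 4 (valence 4) → 0 H
  atom 13: F (halogen, monovalent) → 0 H
  atom 14: C, bond orders sum to 2 (valence 4) → 2 H
  atom 15: O, bond orders sum to 1 (valence 2) → 1 H
Total hydrogens: 13.

13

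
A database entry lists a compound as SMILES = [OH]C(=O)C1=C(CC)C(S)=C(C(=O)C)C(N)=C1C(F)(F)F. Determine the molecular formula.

C12H12F3NO3S

Walk through each heavy atom and fill implicit hydrogens from standard valence (C 4, N 3, O 2, S 2, halogen 1):
  atom 1: O with explicit H count 1
  atom 2: C, bond orders sum to 4 (valence 4) → 0 H
  atom 3: O, bond orders sum to 2 (valence 2) → 0 H
  atom 4: C, bond orders sum to 4 (valence 4) → 0 H
  atom 5: C, bond orders sum to 4 (valence 4) → 0 H
  atom 6: C, bond orders sum to 2 (valence 4) → 2 H
  atom 7: C, bond orders sum to 1 (valence 4) → 3 H
  atom 8: C, bond orders sum to 4 (valence 4) → 0 H
  atom 9: S, bond orders sum to 1 (valence 2) → 1 H
  atom 10: C, bond orders sum to 4 (valence 4) → 0 H
  atom 11: C, bond orders sum to 4 (valence 4) → 0 H
  atom 12: O, bond orders sum to 2 (valence 2) → 0 H
  atom 13: C, bond orders sum to 1 (valence 4) → 3 H
  atom 14: C, bond orders sum to 4 (valence 4) → 0 H
  atom 15: N, bond orders sum to 1 (valence 3) → 2 H
  atom 16: C, bond orders sum to 4 (valence 4) → 0 H
  atom 17: C, bond orders sum to 4 (valence 4) → 0 H
  atom 18: F (halogen, monovalent) → 0 H
  atom 19: F (halogen, monovalent) → 0 H
  atom 20: F (halogen, monovalent) → 0 H
Totals → C:12, H:12, F:3, N:1, O:3, S:1.
In Hill order: C12H12F3NO3S.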